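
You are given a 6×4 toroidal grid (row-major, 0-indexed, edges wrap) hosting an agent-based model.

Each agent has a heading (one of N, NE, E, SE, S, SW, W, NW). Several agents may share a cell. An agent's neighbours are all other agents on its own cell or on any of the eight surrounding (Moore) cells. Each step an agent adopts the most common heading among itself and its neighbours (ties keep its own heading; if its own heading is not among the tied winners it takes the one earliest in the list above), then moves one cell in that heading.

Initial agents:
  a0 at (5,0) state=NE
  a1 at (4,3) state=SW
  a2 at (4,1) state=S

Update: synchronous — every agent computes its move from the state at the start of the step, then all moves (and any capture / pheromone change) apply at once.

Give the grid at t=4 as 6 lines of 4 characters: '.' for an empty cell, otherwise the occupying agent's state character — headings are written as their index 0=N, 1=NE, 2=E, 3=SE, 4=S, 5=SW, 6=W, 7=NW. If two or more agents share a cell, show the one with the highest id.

t=1: a0@(4,1):NE a1@(5,2):SW a2@(5,1):S
t=2: a0@(3,2):NE a1@(0,1):SW a2@(0,1):S
t=3: a0@(2,3):NE a1@(1,0):SW a2@(1,1):S
t=4: a0@(1,0):NE a1@(2,3):SW a2@(2,1):S

....
1...
.4.5
....
....
....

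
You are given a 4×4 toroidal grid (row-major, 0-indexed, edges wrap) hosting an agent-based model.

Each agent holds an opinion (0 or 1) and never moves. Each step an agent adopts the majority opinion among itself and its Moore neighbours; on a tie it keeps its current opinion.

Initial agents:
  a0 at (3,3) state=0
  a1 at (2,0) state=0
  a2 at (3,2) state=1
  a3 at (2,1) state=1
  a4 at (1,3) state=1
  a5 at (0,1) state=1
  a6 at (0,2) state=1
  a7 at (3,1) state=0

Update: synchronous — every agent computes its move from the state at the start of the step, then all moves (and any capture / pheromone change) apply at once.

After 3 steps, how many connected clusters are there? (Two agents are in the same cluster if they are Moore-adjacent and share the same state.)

t=1: a0@(3,3):0 a1@(2,0):0 a2@(3,2):1 a3@(2,1):1 a4@(1,3):1 a5@(0,1):1 a6@(0,2):1 a7@(3,1):1
t=2: a0@(3,3):0 a1@(2,0):1 a2@(3,2):1 a3@(2,1):1 a4@(1,3):1 a5@(0,1):1 a6@(0,2):1 a7@(3,1):1
t=3: a0@(3,3):1 a1@(2,0):1 a2@(3,2):1 a3@(2,1):1 a4@(1,3):1 a5@(0,1):1 a6@(0,2):1 a7@(3,1):1

1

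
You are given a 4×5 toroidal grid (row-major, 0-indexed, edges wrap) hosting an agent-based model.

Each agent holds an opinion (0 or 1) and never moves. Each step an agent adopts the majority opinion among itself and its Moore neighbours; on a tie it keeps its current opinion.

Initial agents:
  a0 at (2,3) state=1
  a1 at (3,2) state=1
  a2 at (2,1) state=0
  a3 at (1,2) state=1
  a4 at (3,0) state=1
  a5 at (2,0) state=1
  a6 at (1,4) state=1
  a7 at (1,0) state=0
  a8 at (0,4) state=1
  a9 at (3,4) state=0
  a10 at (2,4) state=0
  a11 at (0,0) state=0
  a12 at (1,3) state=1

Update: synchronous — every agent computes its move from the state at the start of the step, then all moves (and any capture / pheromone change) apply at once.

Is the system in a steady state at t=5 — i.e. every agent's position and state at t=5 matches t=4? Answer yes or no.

t=1: a0@(2,3):1 a1@(3,2):1 a2@(2,1):1 a3@(1,2):1 a4@(3,0):0 a5@(2,0):0 a6@(1,4):1 a7@(1,0):0 a8@(0,4):1 a9@(3,4):1 a10@(2,4):1 a11@(0,0):0 a12@(1,3):1
t=2: a0@(2,3):1 a1@(3,2):1 a2@(2,1):1 a3@(1,2):1 a4@(3,0):1 a5@(2,0):1 a6@(1,4):1 a7@(1,0):1 a8@(0,4):1 a9@(3,4):1 a10@(2,4):1 a11@(0,0):0 a12@(1,3):1
t=3: a0@(2,3):1 a1@(3,2):1 a2@(2,1):1 a3@(1,2):1 a4@(3,0):1 a5@(2,0):1 a6@(1,4):1 a7@(1,0):1 a8@(0,4):1 a9@(3,4):1 a10@(2,4):1 a11@(0,0):1 a12@(1,3):1
t=4: (unchanged — steady state)

yes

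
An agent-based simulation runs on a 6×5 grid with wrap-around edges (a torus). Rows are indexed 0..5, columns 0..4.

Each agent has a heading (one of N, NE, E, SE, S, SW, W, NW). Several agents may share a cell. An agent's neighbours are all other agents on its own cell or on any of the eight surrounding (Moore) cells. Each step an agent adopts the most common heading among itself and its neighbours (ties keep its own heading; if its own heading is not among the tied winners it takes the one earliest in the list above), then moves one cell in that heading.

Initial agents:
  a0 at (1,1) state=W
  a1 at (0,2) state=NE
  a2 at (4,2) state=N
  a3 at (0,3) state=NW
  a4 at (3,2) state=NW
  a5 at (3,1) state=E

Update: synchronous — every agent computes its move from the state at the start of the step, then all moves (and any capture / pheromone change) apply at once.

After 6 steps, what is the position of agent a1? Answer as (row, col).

t=1: a0@(1,0):W a1@(5,3):NE a2@(3,2):N a3@(5,2):NW a4@(2,1):NW a5@(3,2):E
t=2: a0@(1,4):W a1@(4,4):NE a2@(2,2):N a3@(4,1):NW a4@(1,0):NW a5@(3,3):E
t=3: a0@(1,3):W a1@(3,0):NE a2@(1,2):N a3@(3,0):NW a4@(0,4):NW a5@(3,4):E
t=4: a0@(1,2):W a1@(2,1):NE a2@(0,2):N a3@(2,4):NW a4@(5,3):NW a5@(3,0):E
t=5: a0@(1,1):W a1@(1,2):NE a2@(5,2):N a3@(1,3):NW a4@(4,2):NW a5@(3,1):E
t=6: a0@(1,0):W a1@(0,3):NE a2@(4,2):N a3@(0,2):NW a4@(3,1):NW a5@(3,2):E

(0, 3)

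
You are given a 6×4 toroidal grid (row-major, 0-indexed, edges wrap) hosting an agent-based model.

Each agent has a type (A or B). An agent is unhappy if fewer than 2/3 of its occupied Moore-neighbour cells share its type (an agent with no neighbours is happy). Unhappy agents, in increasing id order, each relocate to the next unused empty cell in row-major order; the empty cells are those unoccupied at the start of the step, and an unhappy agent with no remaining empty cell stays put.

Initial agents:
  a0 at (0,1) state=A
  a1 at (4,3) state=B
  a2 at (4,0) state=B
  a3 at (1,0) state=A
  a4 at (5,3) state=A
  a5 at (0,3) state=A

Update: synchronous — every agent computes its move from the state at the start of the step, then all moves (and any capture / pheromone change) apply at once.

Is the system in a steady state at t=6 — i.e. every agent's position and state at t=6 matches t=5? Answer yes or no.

t=1: a0@(0,1):A a1@(0,0):B a2@(0,2):B a3@(1,0):A a4@(1,1):A a5@(0,3):A
t=2: a0@(1,2):A a1@(1,3):B a2@(2,0):B a3@(1,0):A a4@(2,1):A a5@(2,2):A
t=3: a0@(1,2):A a1@(0,0):B a2@(0,1):B a3@(0,2):A a4@(2,1):A a5@(2,2):A
t=4: a0@(1,2):A a1@(0,0):B a2@(0,3):B a3@(1,0):A a4@(2,1):A a5@(2,2):A
t=5: a0@(1,2):A a1@(0,1):B a2@(0,2):B a3@(1,1):A a4@(2,1):A a5@(2,2):A
t=6: a0@(0,0):A a1@(0,3):B a2@(1,0):B a3@(1,3):A a4@(2,1):A a5@(2,2):A

no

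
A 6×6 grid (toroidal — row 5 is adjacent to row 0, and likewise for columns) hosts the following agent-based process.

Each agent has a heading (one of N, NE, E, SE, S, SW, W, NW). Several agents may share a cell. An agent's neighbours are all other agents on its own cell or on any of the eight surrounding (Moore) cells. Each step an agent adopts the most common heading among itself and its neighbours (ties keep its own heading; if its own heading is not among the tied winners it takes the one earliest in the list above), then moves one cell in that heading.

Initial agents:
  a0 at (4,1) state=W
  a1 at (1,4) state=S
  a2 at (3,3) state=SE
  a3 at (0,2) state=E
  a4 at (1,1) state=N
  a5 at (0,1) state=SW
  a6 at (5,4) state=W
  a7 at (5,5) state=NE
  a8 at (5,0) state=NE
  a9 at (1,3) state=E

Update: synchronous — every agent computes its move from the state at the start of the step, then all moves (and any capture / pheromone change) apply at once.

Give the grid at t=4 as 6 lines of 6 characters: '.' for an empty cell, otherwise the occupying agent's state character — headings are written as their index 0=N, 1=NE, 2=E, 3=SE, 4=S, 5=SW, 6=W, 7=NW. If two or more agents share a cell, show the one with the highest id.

22....
.2.11.
......
.0....
...5..
6...4.

t=1: a0@(4,0):W a1@(2,4):S a2@(4,4):SE a3@(0,3):E a4@(0,1):N a5@(1,0):SW a6@(5,3):W a7@(4,0):NE a8@(4,1):NE a9@(1,4):E
t=2: a0@(3,1):NE a1@(3,4):S a2@(5,5):SE a3@(0,4):E a4@(5,1):N a5@(2,5):SW a6@(5,2):W a7@(3,1):NE a8@(3,2):NE a9@(1,5):E
t=3: a0@(2,2):NE a1@(4,4):S a2@(0,0):SE a3@(0,5):E a4@(4,1):N a5@(3,4):SW a6@(5,1):W a7@(2,2):NE a8@(2,3):NE a9@(1,0):E
t=4: a0@(1,3):NE a1@(5,4):S a2@(0,1):E a3@(0,0):E a4@(3,1):N a5@(4,3):SW a6@(5,0):W a7@(1,3):NE a8@(1,4):NE a9@(1,1):E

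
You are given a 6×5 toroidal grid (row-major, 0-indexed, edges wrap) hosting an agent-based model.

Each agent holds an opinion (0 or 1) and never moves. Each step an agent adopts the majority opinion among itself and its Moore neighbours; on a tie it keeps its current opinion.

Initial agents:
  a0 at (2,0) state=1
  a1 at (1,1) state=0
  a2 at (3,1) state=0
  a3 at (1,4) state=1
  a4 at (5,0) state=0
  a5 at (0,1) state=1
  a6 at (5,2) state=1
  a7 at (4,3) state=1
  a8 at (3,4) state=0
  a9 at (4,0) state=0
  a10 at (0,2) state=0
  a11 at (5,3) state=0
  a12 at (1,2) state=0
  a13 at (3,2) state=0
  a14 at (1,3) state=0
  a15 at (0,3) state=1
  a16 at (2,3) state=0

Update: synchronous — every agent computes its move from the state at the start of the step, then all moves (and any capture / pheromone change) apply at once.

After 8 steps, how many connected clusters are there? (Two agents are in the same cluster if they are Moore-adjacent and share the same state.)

t=1: a0@(2,0):0 a1@(1,1):0 a2@(3,1):0 a3@(1,4):1 a4@(5,0):0 a5@(0,1):0 a6@(5,2):1 a7@(4,3):0 a8@(3,4):0 a9@(4,0):0 a10@(0,2):0 a11@(5,3):1 a12@(1,2):0 a13@(3,2):0 a14@(1,3):0 a15@(0,3):0 a16@(2,3):0
t=2: a0@(2,0):0 a1@(1,1):0 a2@(3,1):0 a3@(1,4):0 a4@(5,0):0 a5@(0,1):0 a6@(5,2):0 a7@(4,3):0 a8@(3,4):0 a9@(4,0):0 a10@(0,2):0 a11@(5,3):0 a12@(1,2):0 a13@(3,2):0 a14@(1,3):0 a15@(0,3):0 a16@(2,3):0
t=3: (unchanged — steady state)

1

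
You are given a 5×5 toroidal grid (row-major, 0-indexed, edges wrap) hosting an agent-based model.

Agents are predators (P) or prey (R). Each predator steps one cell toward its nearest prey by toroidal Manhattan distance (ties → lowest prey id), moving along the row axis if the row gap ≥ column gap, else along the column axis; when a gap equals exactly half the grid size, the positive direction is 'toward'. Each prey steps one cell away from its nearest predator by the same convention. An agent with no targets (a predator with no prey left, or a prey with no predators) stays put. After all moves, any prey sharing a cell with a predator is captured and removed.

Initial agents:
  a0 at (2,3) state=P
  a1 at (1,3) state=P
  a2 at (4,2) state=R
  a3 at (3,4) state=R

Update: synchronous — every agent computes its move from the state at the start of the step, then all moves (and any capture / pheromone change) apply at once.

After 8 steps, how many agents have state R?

t=1: a0@(3,3):P a1@(0,3):P a2@(0,2):R a3@(4,4):R
t=2: a0@(4,3):P a1@(0,2):P a2@(0,1):R a3@(0,4):R
t=3: a0@(0,3):P a1@(0,1):P a2@(0,0):R a3@(1,4):R
t=4: a0@(0,4):P a1@(0,0):P a3@(2,4):R
t=5: a0@(1,4):P a1@(1,0):P a3@(3,4):R
t=6: a0@(2,4):P a1@(2,0):P a3@(4,4):R
t=7: a0@(3,4):P a1@(3,0):P a3@(0,4):R
t=8: a0@(4,4):P a1@(4,0):P a3@(1,4):R

1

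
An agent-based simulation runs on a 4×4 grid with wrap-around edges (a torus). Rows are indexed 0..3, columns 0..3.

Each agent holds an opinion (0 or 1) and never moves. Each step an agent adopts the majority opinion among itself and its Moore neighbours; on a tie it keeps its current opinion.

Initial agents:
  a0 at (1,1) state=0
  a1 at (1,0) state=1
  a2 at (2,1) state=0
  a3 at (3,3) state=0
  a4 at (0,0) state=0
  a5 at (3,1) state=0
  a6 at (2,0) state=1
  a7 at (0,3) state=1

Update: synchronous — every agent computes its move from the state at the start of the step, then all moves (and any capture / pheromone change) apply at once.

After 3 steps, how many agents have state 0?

8

t=1: a0@(1,1):0 a1@(1,0):1 a2@(2,1):0 a3@(3,3):0 a4@(0,0):0 a5@(3,1):0 a6@(2,0):0 a7@(0,3):1
t=2: a0@(1,1):0 a1@(1,0):0 a2@(2,1):0 a3@(3,3):0 a4@(0,0):0 a5@(3,1):0 a6@(2,0):0 a7@(0,3):1
t=3: a0@(1,1):0 a1@(1,0):0 a2@(2,1):0 a3@(3,3):0 a4@(0,0):0 a5@(3,1):0 a6@(2,0):0 a7@(0,3):0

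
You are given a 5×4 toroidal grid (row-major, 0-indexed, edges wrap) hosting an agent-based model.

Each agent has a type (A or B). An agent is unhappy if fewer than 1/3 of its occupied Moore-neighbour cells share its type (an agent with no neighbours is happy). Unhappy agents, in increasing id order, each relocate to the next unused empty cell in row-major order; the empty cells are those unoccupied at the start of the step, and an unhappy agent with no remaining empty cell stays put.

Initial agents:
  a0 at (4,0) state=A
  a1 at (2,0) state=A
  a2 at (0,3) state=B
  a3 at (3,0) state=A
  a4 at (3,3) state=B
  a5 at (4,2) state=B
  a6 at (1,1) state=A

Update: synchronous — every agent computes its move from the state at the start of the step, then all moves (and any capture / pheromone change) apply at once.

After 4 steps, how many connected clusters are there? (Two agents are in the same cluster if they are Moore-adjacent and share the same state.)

t=1: a0@(4,0):A a1@(2,0):A a2@(0,3):B a3@(3,0):A a4@(0,0):B a5@(4,2):B a6@(1,1):A
t=2: (unchanged — steady state)

2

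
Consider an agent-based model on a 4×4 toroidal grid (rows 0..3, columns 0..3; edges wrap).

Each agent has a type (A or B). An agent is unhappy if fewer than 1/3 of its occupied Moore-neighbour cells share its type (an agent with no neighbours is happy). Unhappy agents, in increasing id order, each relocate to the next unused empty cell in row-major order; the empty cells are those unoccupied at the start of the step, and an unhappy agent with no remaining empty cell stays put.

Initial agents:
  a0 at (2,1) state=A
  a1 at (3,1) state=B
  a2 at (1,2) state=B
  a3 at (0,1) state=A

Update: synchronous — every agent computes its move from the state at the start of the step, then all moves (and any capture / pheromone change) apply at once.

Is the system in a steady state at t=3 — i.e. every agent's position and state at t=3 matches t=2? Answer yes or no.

t=1: a0@(0,0):A a1@(0,2):B a2@(0,3):B a3@(1,0):A
t=2: (unchanged — steady state)

yes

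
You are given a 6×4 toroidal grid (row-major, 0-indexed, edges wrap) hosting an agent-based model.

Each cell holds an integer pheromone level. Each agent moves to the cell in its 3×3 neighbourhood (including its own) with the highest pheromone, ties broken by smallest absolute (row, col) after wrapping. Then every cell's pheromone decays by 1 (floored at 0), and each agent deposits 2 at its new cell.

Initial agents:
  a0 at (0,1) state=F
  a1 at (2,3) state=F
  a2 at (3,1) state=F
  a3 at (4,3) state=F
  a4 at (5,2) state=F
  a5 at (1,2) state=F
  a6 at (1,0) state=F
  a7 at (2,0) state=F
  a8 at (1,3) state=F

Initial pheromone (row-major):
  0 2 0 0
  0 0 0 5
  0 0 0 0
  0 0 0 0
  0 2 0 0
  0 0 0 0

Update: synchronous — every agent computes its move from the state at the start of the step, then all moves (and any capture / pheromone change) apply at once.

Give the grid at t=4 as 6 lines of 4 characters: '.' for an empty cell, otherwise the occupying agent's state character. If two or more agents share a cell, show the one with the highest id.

t=1: a0@(0,1) a1@(1,3) a2@(4,1) a3@(3,0) a4@(0,1) a5@(1,3) a6@(1,3) a7@(1,3) a8@(1,3) | pheromone: 0 5 0 0 / 0 0 0 14 / 0 0 0 0 / 2 0 0 0 / 0 3 0 0 / 0 0 0 0
t=2: a0@(0,1) a1@(1,3) a2@(4,1) a3@(4,1) a4@(0,1) a5@(1,3) a6@(1,3) a7@(1,3) a8@(1,3) | pheromone: 0 8 0 0 / 0 0 0 23 / 0 0 0 0 / 1 0 0 0 / 0 6 0 0 / 0 0 0 0
t=3: a0@(0,1) a1@(1,3) a2@(4,1) a3@(4,1) a4@(0,1) a5@(1,3) a6@(1,3) a7@(1,3) a8@(1,3) | pheromone: 0 11 0 0 / 0 0 0 32 / 0 0 0 0 / 0 0 0 0 / 0 9 0 0 / 0 0 0 0
t=4: a0@(0,1) a1@(1,3) a2@(4,1) a3@(4,1) a4@(0,1) a5@(1,3) a6@(1,3) a7@(1,3) a8@(1,3) | pheromone: 0 14 0 0 / 0 0 0 41 / 0 0 0 0 / 0 0 0 0 / 0 12 0 0 / 0 0 0 0

.F..
...F
....
....
.F..
....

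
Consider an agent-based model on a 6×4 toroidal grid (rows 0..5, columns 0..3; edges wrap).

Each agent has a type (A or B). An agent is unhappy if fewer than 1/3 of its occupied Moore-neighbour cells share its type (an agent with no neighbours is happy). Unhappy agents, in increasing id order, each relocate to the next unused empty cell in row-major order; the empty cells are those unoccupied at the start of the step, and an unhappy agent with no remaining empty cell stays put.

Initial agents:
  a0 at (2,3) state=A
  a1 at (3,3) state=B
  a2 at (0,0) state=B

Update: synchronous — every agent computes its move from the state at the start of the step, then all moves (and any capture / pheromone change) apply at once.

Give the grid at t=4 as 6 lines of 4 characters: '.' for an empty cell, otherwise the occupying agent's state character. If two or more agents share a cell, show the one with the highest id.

t=1: a0@(0,1):A a1@(0,2):B a2@(0,0):B
t=2: a0@(0,3):A a1@(1,0):B a2@(1,1):B
t=3: a0@(0,0):A a1@(1,0):B a2@(1,1):B
t=4: a0@(0,1):A a1@(1,0):B a2@(1,1):B

.A..
BB..
....
....
....
....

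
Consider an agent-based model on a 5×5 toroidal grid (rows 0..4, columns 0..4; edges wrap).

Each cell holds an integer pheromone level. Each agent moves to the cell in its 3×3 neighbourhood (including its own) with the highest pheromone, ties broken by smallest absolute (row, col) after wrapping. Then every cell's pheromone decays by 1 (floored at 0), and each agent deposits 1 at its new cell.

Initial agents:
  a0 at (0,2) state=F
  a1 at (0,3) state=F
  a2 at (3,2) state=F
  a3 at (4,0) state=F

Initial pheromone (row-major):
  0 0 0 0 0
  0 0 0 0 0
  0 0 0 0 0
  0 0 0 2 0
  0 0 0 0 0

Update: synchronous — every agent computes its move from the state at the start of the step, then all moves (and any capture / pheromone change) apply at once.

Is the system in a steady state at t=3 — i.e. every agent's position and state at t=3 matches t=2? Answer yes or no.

no

t=1: a0@(0,1) a1@(0,2) a2@(3,3) a3@(0,0) | pheromone: 1 1 1 0 0 / 0 0 0 0 0 / 0 0 0 0 0 / 0 0 0 2 0 / 0 0 0 0 0
t=2: a0@(0,0) a1@(0,1) a2@(3,3) a3@(0,0) | pheromone: 2 1 0 0 0 / 0 0 0 0 0 / 0 0 0 0 0 / 0 0 0 2 0 / 0 0 0 0 0
t=3: a0@(0,0) a1@(0,0) a2@(3,3) a3@(0,0) | pheromone: 4 0 0 0 0 / 0 0 0 0 0 / 0 0 0 0 0 / 0 0 0 2 0 / 0 0 0 0 0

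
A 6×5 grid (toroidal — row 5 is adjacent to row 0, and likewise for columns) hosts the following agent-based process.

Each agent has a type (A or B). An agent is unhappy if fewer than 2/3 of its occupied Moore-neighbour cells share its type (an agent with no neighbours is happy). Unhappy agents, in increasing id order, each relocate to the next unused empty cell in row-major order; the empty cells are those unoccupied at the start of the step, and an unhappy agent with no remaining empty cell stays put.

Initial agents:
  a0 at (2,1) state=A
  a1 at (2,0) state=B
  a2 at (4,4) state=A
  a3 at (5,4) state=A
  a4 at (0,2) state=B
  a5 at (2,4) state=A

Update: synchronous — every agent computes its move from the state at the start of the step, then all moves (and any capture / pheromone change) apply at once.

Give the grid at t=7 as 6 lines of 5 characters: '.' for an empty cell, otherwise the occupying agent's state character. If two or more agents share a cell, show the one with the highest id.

t=1: a0@(0,0):A a1@(0,1):B a2@(4,4):A a3@(5,4):A a4@(0,2):B a5@(0,3):A
t=2: a0@(0,4):A a1@(1,0):B a2@(4,4):A a3@(5,4):A a4@(1,1):B a5@(1,2):A
t=3: a0@(0,0):A a1@(0,1):B a2@(4,4):A a3@(5,4):A a4@(0,2):B a5@(0,3):A
t=4: a0@(0,4):A a1@(1,0):B a2@(4,4):A a3@(5,4):A a4@(1,1):B a5@(1,2):A
t=5: a0@(0,0):A a1@(0,1):B a2@(4,4):A a3@(5,4):A a4@(0,2):B a5@(0,3):A
t=6: a0@(0,4):A a1@(1,0):B a2@(4,4):A a3@(5,4):A a4@(1,1):B a5@(1,2):A
t=7: a0@(0,0):A a1@(0,1):B a2@(4,4):A a3@(5,4):A a4@(0,2):B a5@(0,3):A

ABBA.
.....
.....
.....
....A
....A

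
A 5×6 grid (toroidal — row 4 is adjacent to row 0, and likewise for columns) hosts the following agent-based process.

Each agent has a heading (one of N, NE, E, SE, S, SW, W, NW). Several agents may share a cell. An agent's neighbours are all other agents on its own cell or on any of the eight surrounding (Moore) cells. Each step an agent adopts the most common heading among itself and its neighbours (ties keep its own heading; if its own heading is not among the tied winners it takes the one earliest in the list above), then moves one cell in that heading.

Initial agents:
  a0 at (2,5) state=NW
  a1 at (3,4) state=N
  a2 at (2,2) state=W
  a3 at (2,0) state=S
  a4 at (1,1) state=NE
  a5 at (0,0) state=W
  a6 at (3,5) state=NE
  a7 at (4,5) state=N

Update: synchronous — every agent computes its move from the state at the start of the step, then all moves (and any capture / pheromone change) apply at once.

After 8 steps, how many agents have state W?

3

t=1: a0@(1,4):NW a1@(2,4):N a2@(2,1):W a3@(1,1):NE a4@(1,0):W a5@(0,5):W a6@(2,5):N a7@(3,5):N
t=2: a0@(0,4):N a1@(1,4):N a2@(2,0):W a3@(1,0):W a4@(1,5):W a5@(0,4):W a6@(1,5):N a7@(2,5):N
t=3: a0@(4,4):N a1@(0,4):N a2@(2,5):W a3@(1,5):W a4@(1,4):W a5@(4,4):N a6@(0,5):N a7@(1,5):N
t=4: a0@(3,4):N a1@(4,4):N a2@(2,4):W a3@(1,4):W a4@(1,3):W a5@(3,4):N a6@(4,5):N a7@(0,5):N
t=5: a0@(2,4):N a1@(3,4):N a2@(2,3):W a3@(1,3):W a4@(1,2):W a5@(2,4):N a6@(3,5):N a7@(4,5):N
t=6: a0@(1,4):N a1@(2,4):N a2@(2,2):W a3@(1,2):W a4@(1,1):W a5@(1,4):N a6@(2,5):N a7@(3,5):N
t=7: a0@(0,4):N a1@(1,4):N a2@(2,1):W a3@(1,1):W a4@(1,0):W a5@(0,4):N a6@(1,5):N a7@(2,5):N
t=8: a0@(4,4):N a1@(0,4):N a2@(2,0):W a3@(1,0):W a4@(1,5):W a5@(4,4):N a6@(0,5):N a7@(1,5):N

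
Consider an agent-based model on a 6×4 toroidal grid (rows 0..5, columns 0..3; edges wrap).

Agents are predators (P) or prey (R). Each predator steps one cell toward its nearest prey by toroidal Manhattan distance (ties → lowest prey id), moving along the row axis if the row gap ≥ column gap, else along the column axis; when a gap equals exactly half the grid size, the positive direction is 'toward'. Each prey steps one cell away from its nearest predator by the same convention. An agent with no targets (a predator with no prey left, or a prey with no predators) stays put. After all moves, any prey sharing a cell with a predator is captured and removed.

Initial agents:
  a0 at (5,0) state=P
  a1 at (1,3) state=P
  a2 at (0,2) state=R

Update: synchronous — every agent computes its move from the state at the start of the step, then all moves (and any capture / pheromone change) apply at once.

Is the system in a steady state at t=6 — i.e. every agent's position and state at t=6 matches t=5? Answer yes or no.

t=1: a0@(5,1):P a1@(0,3):P a2@(5,2):R
t=2: a0@(5,2):P a1@(5,3):P
t=3: (unchanged — steady state)

yes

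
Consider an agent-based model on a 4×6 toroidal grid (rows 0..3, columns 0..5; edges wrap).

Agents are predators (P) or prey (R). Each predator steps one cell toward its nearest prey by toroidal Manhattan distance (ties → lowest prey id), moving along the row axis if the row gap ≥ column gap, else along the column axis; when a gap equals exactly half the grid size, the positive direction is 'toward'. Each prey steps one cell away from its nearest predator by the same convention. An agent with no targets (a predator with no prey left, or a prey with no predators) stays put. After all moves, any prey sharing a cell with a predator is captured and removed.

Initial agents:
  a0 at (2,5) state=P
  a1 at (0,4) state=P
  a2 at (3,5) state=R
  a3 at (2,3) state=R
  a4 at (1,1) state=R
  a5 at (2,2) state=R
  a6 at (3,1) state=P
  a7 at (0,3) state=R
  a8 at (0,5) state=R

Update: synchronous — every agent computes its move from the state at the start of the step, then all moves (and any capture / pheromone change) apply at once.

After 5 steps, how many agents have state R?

3

t=1: a0@(3,5):P a1@(0,3):P a2@(0,5):R a3@(2,2):R a4@(0,1):R a5@(1,2):R a6@(3,0):P a7@(0,2):R a8@(0,0):R
t=2: a0@(0,5):P a1@(0,2):P a2@(1,5):R a3@(1,2):R a5@(2,2):R a6@(0,0):P a7@(0,1):R a8@(1,0):R
t=3: a0@(1,5):P a1@(1,2):P a2@(2,5):R a3@(2,2):R a6@(0,1):P a7@(0,0):R a8@(2,0):R
t=4: a0@(2,5):P a1@(2,2):P a2@(3,5):R a3@(3,2):R a6@(0,0):P a7@(0,5):R a8@(3,0):R
t=5: a0@(3,5):P a1@(3,2):P a3@(0,2):R a6@(0,5):P a7@(0,4):R a8@(2,0):R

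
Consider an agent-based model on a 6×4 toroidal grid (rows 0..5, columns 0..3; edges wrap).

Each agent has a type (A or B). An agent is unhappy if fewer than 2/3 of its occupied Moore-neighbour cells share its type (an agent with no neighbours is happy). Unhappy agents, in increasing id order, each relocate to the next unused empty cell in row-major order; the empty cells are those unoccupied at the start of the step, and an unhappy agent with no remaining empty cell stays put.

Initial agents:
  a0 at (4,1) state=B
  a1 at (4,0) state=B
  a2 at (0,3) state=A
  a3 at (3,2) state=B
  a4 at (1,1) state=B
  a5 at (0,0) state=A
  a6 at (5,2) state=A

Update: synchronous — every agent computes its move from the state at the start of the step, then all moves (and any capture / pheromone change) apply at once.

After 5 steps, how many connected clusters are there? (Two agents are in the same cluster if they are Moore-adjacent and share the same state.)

t=1: a0@(4,1):B a1@(4,0):B a2@(0,3):A a3@(3,2):B a4@(0,1):B a5@(0,2):A a6@(1,0):A
t=2: a0@(4,1):B a1@(4,0):B a2@(0,3):A a3@(3,2):B a4@(0,0):B a5@(1,1):A a6@(1,2):A
t=3: a0@(4,1):B a1@(4,0):B a2@(0,1):A a3@(3,2):B a4@(0,2):B a5@(1,0):A a6@(1,2):A
t=4: a0@(4,1):B a1@(4,0):B a2@(0,1):A a3@(3,2):B a4@(0,0):B a5@(1,0):A a6@(0,3):A
t=5: a0@(4,1):B a1@(4,0):B a2@(0,2):A a3@(3,2):B a4@(1,1):B a5@(1,0):A a6@(1,2):A

4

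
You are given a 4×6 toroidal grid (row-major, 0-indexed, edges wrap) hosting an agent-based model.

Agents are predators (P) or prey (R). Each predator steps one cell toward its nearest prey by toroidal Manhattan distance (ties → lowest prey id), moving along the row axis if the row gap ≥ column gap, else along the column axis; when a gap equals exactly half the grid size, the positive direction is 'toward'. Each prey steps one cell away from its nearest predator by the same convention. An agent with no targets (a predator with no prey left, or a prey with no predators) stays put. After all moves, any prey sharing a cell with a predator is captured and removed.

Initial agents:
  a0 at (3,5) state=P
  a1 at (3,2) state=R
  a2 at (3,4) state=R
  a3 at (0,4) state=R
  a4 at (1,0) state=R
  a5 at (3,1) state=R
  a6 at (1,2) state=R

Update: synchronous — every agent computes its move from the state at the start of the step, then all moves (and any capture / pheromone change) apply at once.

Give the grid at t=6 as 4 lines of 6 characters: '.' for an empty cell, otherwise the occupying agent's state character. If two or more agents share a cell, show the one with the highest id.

..RR..
..R...
......
..RRRP

t=1: a0@(3,4):P a1@(3,1):R a2@(3,3):R a3@(1,4):R a4@(0,0):R a5@(3,2):R a6@(1,1):R
t=2: a0@(3,3):P a1@(3,0):R a2@(3,2):R a3@(0,4):R a4@(0,1):R a5@(3,1):R a6@(1,0):R
t=3: a0@(3,2):P a1@(3,5):R a2@(3,1):R a3@(1,4):R a4@(0,0):R a5@(3,0):R a6@(1,5):R
t=4: a0@(3,1):P a1@(3,4):R a2@(3,0):R a3@(0,4):R a4@(0,5):R a5@(3,5):R a6@(1,4):R
t=5: a0@(3,0):P a1@(3,3):R a2@(3,5):R a3@(0,3):R a4@(0,4):R a5@(3,4):R a6@(1,3):R
t=6: a0@(3,5):P a1@(3,2):R a2@(3,4):R a3@(0,2):R a4@(0,3):R a5@(3,3):R a6@(1,2):R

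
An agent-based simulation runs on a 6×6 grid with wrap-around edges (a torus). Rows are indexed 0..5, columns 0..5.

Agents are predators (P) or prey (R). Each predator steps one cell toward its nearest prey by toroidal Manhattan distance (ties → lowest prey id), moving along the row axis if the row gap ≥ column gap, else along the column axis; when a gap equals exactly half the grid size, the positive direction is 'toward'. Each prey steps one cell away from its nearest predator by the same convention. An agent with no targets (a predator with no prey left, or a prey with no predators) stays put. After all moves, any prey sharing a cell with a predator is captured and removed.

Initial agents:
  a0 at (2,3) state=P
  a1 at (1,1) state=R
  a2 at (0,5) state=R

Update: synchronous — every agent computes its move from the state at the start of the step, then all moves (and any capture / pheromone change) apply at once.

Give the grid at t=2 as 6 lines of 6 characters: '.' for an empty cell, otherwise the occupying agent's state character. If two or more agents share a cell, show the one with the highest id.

......
.....R
.P....
......
.....R
......

t=1: a0@(2,2):P a1@(1,0):R a2@(5,5):R
t=2: a0@(2,1):P a1@(1,5):R a2@(4,5):R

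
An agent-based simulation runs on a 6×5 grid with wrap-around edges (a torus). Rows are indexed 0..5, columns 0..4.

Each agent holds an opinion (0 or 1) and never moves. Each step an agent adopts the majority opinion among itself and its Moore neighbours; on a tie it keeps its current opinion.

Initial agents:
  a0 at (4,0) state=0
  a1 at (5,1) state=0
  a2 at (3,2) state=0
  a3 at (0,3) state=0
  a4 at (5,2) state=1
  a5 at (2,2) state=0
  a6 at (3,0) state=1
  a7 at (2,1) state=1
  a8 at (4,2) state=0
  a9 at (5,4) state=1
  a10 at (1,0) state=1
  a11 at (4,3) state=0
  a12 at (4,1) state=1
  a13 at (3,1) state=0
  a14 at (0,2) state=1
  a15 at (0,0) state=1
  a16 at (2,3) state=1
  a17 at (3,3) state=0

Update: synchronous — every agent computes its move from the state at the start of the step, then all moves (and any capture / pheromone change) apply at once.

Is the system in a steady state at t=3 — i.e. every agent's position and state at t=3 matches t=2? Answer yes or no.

no

t=1: a0@(4,0):0 a1@(5,1):1 a2@(3,2):0 a3@(0,3):1 a4@(5,2):0 a5@(2,2):0 a6@(3,0):1 a7@(2,1):1 a8@(4,2):0 a9@(5,4):0 a10@(1,0):1 a11@(4,3):0 a12@(4,1):0 a13@(3,1):0 a14@(0,2):1 a15@(0,0):1 a16@(2,3):0 a17@(3,3):0
t=2: a0@(4,0):0 a1@(5,1):0 a2@(3,2):0 a3@(0,3):1 a4@(5,2):0 a5@(2,2):0 a6@(3,0):0 a7@(2,1):1 a8@(4,2):0 a9@(5,4):0 a10@(1,0):1 a11@(4,3):0 a12@(4,1):0 a13@(3,1):0 a14@(0,2):1 a15@(0,0):1 a16@(2,3):0 a17@(3,3):0
t=3: a0@(4,0):0 a1@(5,1):0 a2@(3,2):0 a3@(0,3):1 a4@(5,2):0 a5@(2,2):0 a6@(3,0):0 a7@(2,1):0 a8@(4,2):0 a9@(5,4):0 a10@(1,0):1 a11@(4,3):0 a12@(4,1):0 a13@(3,1):0 a14@(0,2):1 a15@(0,0):1 a16@(2,3):0 a17@(3,3):0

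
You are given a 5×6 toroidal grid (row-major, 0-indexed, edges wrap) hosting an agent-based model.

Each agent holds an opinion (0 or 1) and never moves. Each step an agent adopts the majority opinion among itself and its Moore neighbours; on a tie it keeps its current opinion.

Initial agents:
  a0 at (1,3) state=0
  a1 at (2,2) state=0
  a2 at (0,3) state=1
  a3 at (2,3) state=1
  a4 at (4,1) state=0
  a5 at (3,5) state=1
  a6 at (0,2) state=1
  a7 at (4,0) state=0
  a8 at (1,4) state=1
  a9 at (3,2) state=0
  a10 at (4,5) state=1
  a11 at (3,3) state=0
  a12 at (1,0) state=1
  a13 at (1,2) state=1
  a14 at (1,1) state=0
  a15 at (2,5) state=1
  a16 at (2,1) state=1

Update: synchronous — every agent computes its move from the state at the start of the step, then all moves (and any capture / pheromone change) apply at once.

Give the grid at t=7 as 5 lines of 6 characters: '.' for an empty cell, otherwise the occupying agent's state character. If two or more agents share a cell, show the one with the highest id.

t=1: a0@(1,3):1 a1@(2,2):0 a2@(0,3):1 a3@(2,3):0 a4@(4,1):0 a5@(3,5):1 a6@(0,2):1 a7@(4,0):0 a8@(1,4):1 a9@(3,2):0 a10@(4,5):1 a11@(3,3):0 a12@(1,0):1 a13@(1,2):1 a14@(1,1):1 a15@(2,5):1 a16@(2,1):1
t=2: (unchanged — steady state)

..11..
11111.
.100.1
..00.1
00...1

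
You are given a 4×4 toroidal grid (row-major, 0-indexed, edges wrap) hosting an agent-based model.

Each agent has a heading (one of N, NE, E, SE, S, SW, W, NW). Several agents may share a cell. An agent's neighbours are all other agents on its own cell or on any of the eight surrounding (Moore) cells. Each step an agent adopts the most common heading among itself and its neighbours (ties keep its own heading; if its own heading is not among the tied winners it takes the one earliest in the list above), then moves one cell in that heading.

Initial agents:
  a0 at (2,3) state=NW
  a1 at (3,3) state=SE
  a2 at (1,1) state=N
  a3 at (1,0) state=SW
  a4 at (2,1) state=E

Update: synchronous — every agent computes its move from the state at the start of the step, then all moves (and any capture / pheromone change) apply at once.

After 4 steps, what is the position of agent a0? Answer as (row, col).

t=1: a0@(1,2):NW a1@(0,0):SE a2@(0,1):N a3@(2,3):SW a4@(2,2):E
t=2: a0@(0,1):NW a1@(1,1):SE a2@(3,1):N a3@(3,2):SW a4@(2,3):E
t=3: a0@(3,0):NW a1@(2,2):SE a2@(2,1):N a3@(0,1):SW a4@(2,0):E
t=4: a0@(2,3):NW a1@(3,3):SE a2@(1,1):N a3@(1,0):SW a4@(2,1):E

(2, 3)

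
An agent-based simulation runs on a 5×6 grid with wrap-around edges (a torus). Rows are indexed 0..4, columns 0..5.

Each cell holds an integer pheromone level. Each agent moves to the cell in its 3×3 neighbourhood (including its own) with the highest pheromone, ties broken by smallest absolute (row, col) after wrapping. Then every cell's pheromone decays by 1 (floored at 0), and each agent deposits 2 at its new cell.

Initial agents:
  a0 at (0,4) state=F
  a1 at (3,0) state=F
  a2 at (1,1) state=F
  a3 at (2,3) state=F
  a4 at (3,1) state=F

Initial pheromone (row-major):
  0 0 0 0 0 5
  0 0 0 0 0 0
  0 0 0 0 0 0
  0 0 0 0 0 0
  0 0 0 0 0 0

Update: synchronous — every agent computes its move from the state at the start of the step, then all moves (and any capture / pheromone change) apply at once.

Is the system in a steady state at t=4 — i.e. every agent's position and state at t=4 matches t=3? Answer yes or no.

yes

t=1: a0@(0,5) a1@(2,0) a2@(0,0) a3@(1,2) a4@(2,0) | pheromone: 2 0 0 0 0 6 / 0 0 2 0 0 0 / 4 0 0 0 0 0 / 0 0 0 0 0 0 / 0 0 0 0 0 0
t=2: a0@(0,5) a1@(2,0) a2@(0,5) a3@(1,2) a4@(2,0) | pheromone: 1 0 0 0 0 9 / 0 0 3 0 0 0 / 7 0 0 0 0 0 / 0 0 0 0 0 0 / 0 0 0 0 0 0
t=3: a0@(0,5) a1@(2,0) a2@(0,5) a3@(1,2) a4@(2,0) | pheromone: 0 0 0 0 0 12 / 0 0 4 0 0 0 / 10 0 0 0 0 0 / 0 0 0 0 0 0 / 0 0 0 0 0 0
t=4: a0@(0,5) a1@(2,0) a2@(0,5) a3@(1,2) a4@(2,0) | pheromone: 0 0 0 0 0 15 / 0 0 5 0 0 0 / 13 0 0 0 0 0 / 0 0 0 0 0 0 / 0 0 0 0 0 0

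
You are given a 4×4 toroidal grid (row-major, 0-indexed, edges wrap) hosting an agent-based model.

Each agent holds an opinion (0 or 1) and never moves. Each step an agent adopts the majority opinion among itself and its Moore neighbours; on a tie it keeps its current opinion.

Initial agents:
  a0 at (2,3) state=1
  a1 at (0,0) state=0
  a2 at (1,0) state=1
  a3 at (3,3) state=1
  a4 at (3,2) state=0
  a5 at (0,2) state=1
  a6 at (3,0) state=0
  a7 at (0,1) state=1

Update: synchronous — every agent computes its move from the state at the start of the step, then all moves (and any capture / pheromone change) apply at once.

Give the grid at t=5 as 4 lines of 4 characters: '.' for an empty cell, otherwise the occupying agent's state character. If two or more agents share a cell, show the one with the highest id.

t=1: a0@(2,3):1 a1@(0,0):1 a2@(1,0):1 a3@(3,3):1 a4@(3,2):1 a5@(0,2):1 a6@(3,0):1 a7@(0,1):1
t=2: (unchanged — steady state)

111.
1...
...1
1.11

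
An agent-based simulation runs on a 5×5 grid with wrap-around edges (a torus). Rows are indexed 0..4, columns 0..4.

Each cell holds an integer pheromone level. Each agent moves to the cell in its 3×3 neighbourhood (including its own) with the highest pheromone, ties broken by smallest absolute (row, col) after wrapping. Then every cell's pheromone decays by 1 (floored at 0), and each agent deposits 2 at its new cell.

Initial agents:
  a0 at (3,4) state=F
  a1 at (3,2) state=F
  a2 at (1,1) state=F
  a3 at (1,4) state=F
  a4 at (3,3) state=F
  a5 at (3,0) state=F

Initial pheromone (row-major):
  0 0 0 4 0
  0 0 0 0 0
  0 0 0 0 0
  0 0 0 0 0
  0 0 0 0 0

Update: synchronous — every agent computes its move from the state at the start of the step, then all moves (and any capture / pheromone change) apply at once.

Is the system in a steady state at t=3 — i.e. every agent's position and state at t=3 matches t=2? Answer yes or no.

no

t=1: a0@(2,0) a1@(2,1) a2@(0,0) a3@(0,3) a4@(2,2) a5@(2,0) | pheromone: 2 0 0 5 0 / 0 0 0 0 0 / 4 2 2 0 0 / 0 0 0 0 0 / 0 0 0 0 0
t=2: a0@(2,0) a1@(2,0) a2@(0,0) a3@(0,3) a4@(2,1) a5@(2,0) | pheromone: 3 0 0 6 0 / 0 0 0 0 0 / 9 3 1 0 0 / 0 0 0 0 0 / 0 0 0 0 0
t=3: a0@(2,0) a1@(2,0) a2@(0,0) a3@(0,3) a4@(2,0) a5@(2,0) | pheromone: 4 0 0 7 0 / 0 0 0 0 0 / 16 2 0 0 0 / 0 0 0 0 0 / 0 0 0 0 0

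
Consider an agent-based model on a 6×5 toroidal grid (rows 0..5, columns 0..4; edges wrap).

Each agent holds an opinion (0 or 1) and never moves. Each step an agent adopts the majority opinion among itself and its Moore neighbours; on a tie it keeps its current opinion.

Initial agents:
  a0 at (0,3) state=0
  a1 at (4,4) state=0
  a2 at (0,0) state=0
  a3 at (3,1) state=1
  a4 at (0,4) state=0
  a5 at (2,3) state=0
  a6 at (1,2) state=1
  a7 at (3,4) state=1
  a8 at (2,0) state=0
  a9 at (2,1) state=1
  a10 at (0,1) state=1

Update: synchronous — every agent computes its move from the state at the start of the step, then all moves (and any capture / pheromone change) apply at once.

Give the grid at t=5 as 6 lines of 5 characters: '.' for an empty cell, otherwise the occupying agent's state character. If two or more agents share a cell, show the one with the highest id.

t=1: a0@(0,3):0 a1@(4,4):0 a2@(0,0):0 a3@(3,1):1 a4@(0,4):0 a5@(2,3):1 a6@(1,2):1 a7@(3,4):0 a8@(2,0):1 a9@(2,1):1 a10@(0,1):1
t=2: (unchanged — steady state)

01.00
..1..
11.1.
.1..0
....0
.....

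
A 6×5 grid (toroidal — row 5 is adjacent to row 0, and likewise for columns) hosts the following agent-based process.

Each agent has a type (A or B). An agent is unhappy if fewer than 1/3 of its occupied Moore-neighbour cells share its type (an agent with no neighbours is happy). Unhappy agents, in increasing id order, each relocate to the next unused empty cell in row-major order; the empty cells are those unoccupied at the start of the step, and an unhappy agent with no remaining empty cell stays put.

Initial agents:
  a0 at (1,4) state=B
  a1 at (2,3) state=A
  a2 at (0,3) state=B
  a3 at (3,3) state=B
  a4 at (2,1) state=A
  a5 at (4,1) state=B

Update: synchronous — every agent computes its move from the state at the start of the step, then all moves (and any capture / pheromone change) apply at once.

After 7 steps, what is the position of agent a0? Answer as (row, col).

(1, 4)

t=1: a0@(1,4):B a1@(0,0):A a2@(0,3):B a3@(0,1):B a4@(2,1):A a5@(4,1):B
t=2: a0@(1,4):B a1@(0,2):A a2@(0,3):B a3@(0,4):B a4@(2,1):A a5@(4,1):B
t=3: a0@(1,4):B a1@(0,0):A a2@(0,3):B a3@(0,4):B a4@(2,1):A a5@(4,1):B
t=4: a0@(1,4):B a1@(0,1):A a2@(0,3):B a3@(0,4):B a4@(2,1):A a5@(4,1):B
t=5: (unchanged — steady state)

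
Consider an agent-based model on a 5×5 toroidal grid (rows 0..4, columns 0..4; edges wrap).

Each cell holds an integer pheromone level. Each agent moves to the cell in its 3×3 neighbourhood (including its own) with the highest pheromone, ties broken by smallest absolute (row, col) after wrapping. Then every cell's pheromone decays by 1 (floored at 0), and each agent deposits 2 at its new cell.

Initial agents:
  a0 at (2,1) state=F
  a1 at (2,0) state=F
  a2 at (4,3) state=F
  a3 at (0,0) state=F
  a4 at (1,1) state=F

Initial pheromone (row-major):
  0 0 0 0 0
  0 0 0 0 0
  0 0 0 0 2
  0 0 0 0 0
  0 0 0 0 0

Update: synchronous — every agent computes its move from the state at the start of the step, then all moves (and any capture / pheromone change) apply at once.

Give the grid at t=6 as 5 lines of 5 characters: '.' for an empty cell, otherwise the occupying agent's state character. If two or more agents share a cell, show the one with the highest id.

F.F..
.....
....F
.....
.....

t=1: a0@(1,0) a1@(2,4) a2@(0,2) a3@(0,0) a4@(0,0) | pheromone: 4 0 2 0 0 / 2 0 0 0 0 / 0 0 0 0 3 / 0 0 0 0 0 / 0 0 0 0 0
t=2: a0@(0,0) a1@(2,4) a2@(0,2) a3@(0,0) a4@(0,0) | pheromone: 9 0 3 0 0 / 1 0 0 0 0 / 0 0 0 0 4 / 0 0 0 0 0 / 0 0 0 0 0
t=3: a0@(0,0) a1@(2,4) a2@(0,2) a3@(0,0) a4@(0,0) | pheromone: 14 0 4 0 0 / 0 0 0 0 0 / 0 0 0 0 5 / 0 0 0 0 0 / 0 0 0 0 0
t=4: a0@(0,0) a1@(2,4) a2@(0,2) a3@(0,0) a4@(0,0) | pheromone: 19 0 5 0 0 / 0 0 0 0 0 / 0 0 0 0 6 / 0 0 0 0 0 / 0 0 0 0 0
t=5: a0@(0,0) a1@(2,4) a2@(0,2) a3@(0,0) a4@(0,0) | pheromone: 24 0 6 0 0 / 0 0 0 0 0 / 0 0 0 0 7 / 0 0 0 0 0 / 0 0 0 0 0
t=6: a0@(0,0) a1@(2,4) a2@(0,2) a3@(0,0) a4@(0,0) | pheromone: 29 0 7 0 0 / 0 0 0 0 0 / 0 0 0 0 8 / 0 0 0 0 0 / 0 0 0 0 0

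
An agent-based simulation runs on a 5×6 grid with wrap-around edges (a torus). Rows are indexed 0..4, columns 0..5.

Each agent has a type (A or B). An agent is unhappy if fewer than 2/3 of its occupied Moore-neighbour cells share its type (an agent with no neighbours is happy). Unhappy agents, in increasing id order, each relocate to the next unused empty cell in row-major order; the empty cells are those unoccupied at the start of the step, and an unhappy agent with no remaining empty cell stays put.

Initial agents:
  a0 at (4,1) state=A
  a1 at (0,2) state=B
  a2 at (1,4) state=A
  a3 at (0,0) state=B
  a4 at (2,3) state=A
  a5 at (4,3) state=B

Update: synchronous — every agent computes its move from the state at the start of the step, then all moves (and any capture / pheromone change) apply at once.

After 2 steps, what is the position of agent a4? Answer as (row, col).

t=1: a0@(0,1):A a1@(0,3):B a2@(1,4):A a3@(0,4):B a4@(2,3):A a5@(4,3):B
t=2: a0@(0,1):A a1@(0,3):B a2@(0,0):A a3@(0,4):B a4@(2,3):A a5@(4,3):B

(2, 3)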